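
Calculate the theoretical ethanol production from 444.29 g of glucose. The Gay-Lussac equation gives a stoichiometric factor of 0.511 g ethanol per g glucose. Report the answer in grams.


Theoretical ethanol yield: m_EtOH = 0.511 * m_glucose
m_EtOH = 0.511 * 444.29 = 227.0322 g

227.0322 g


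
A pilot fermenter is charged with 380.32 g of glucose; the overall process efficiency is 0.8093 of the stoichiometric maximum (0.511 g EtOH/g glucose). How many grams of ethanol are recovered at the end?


Actual ethanol: m = 0.511 * 380.32 * 0.8093
m = 157.2822 g

157.2822 g


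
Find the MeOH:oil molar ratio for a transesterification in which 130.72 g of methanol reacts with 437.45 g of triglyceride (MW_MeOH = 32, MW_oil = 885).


Molar ratio = n_MeOH / n_oil = (MeOH/32) / (oil/885) = (MeOH * 885) / (32 * oil)
= (130.72 * 885) / (32 * 437.45)
= 8.2643

8.2643


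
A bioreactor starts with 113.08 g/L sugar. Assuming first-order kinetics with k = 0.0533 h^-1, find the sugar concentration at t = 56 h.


S = S0 * exp(-k * t)
S = 113.08 * exp(-0.0533 * 56)
S = 5.7162 g/L

5.7162 g/L


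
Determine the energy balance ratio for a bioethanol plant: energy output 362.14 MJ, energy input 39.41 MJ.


EROI = E_out / E_in
= 362.14 / 39.41
= 9.1890

9.1890


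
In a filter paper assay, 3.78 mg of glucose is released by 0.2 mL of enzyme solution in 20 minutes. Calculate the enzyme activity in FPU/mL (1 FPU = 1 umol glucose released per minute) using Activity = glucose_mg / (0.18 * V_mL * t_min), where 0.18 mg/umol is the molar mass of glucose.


Activity = glucose_mg / (0.18 mg/umol * V_mL * t_min)
= 3.78 / (0.18 * 0.2 * 20)
= 5.2500 FPU/mL

5.2500 FPU/mL


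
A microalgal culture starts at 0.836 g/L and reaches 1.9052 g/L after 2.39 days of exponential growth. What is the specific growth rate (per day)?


mu = ln(X2/X1) / dt
= ln(1.9052/0.836) / 2.39
= 0.3447 per day

0.3447 per day


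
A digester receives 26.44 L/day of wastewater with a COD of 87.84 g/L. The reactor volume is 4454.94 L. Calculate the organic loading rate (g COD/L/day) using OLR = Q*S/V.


OLR = Q * S / V
= 26.44 * 87.84 / 4454.94
= 0.5213 g/L/day

0.5213 g/L/day


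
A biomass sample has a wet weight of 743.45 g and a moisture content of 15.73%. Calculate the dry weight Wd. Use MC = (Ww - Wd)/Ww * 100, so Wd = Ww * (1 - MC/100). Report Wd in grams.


Wd = Ww * (1 - MC/100)
= 743.45 * (1 - 15.73/100)
= 626.5053 g

626.5053 g


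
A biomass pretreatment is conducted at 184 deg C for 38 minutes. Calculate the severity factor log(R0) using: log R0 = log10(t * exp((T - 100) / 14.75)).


logR0 = log10(t * exp((T - 100) / 14.75))
= log10(38 * exp((184 - 100) / 14.75))
= 4.0531

4.0531


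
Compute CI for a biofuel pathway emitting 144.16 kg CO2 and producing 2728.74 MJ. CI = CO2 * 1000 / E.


CI = CO2 * 1000 / E
= 144.16 * 1000 / 2728.74
= 52.8302 g CO2/MJ

52.8302 g CO2/MJ


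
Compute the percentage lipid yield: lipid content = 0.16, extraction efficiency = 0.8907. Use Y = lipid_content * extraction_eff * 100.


Y = lipid_content * extraction_eff * 100
= 0.16 * 0.8907 * 100
= 14.2512%

14.2512%


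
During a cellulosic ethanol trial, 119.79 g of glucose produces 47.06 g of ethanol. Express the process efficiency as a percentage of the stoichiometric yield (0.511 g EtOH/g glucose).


Fermentation efficiency = (actual / (0.511 * glucose)) * 100
= (47.06 / (0.511 * 119.79)) * 100
= 76.8795%

76.8795%


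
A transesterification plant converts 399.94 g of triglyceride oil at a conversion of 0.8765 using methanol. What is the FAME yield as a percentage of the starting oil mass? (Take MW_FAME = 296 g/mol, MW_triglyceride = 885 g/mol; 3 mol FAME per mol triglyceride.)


m_FAME = oil * conv * (3 * 296 / 885) = oil * conv * (888/885)
= 399.94 * 0.8765 * 888 / 885
= 351.7357 g
Y = m_FAME / oil * 100 = conv * (888/885) * 100
= 0.8765 * 888 / 885 * 100
= 87.95%

87.95%


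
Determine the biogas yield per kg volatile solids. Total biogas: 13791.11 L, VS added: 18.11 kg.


Y = V / VS
= 13791.11 / 18.11
= 761.5191 L/kg VS

761.5191 L/kg VS


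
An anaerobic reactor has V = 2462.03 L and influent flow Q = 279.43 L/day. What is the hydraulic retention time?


HRT = V / Q
= 2462.03 / 279.43
= 8.8109 days

8.8109 days


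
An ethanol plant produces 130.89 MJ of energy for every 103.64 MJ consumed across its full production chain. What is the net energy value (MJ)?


NEV = E_out - E_in
= 130.89 - 103.64
= 27.2500 MJ

27.2500 MJ


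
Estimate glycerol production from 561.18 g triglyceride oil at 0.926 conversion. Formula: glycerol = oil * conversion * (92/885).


glycerol = oil * conv * (92/885)
= 561.18 * 0.926 * 92 / 885
= 54.0204 g

54.0204 g


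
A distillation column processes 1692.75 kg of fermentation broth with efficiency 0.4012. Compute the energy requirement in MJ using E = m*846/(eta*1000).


E = m * 846 / (eta * 1000)
= 1692.75 * 846 / (0.4012 * 1000)
= 3569.4579 MJ

3569.4579 MJ


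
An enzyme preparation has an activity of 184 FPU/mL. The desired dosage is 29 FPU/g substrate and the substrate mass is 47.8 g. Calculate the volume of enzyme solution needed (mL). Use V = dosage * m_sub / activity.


V = dosage * m_sub / activity
V = 29 * 47.8 / 184
V = 7.5337 mL

7.5337 mL


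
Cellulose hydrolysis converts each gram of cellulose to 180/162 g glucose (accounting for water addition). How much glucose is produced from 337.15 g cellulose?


glucose = cellulose * 180/162
= 337.15 * 180/162
= 374.6111 g

374.6111 g


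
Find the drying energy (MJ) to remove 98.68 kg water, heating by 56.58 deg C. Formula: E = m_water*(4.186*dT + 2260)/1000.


E = m_water * (4.186 * dT + 2260) / 1000
= 98.68 * (4.186 * 56.58 + 2260) / 1000
= 246.3886 MJ

246.3886 MJ


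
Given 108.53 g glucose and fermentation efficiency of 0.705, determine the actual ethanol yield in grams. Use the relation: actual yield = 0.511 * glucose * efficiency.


Actual ethanol: m = 0.511 * 108.53 * 0.705
m = 39.0985 g

39.0985 g


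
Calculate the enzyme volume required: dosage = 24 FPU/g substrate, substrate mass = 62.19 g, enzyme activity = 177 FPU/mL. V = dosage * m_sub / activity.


V = dosage * m_sub / activity
V = 24 * 62.19 / 177
V = 8.4325 mL

8.4325 mL


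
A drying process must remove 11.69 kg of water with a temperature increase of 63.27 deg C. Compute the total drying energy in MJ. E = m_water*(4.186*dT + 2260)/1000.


E = m_water * (4.186 * dT + 2260) / 1000
= 11.69 * (4.186 * 63.27 + 2260) / 1000
= 29.5155 MJ

29.5155 MJ


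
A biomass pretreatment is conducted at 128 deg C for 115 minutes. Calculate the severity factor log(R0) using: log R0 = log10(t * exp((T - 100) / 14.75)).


logR0 = log10(t * exp((T - 100) / 14.75))
= log10(115 * exp((128 - 100) / 14.75))
= 2.8851

2.8851


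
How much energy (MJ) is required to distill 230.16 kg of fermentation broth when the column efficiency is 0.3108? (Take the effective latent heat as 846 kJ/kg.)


E = m * 846 / (eta * 1000)
= 230.16 * 846 / (0.3108 * 1000)
= 626.4973 MJ

626.4973 MJ


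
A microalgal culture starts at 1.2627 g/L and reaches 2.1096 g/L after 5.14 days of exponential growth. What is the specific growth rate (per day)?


mu = ln(X2/X1) / dt
= ln(2.1096/1.2627) / 5.14
= 0.0999 per day

0.0999 per day


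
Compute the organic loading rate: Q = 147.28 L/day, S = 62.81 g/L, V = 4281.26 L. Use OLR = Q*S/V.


OLR = Q * S / V
= 147.28 * 62.81 / 4281.26
= 2.1607 g/L/day

2.1607 g/L/day


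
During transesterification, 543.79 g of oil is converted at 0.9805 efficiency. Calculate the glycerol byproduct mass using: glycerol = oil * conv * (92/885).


glycerol = oil * conv * (92/885)
= 543.79 * 0.9805 * 92 / 885
= 55.4273 g

55.4273 g


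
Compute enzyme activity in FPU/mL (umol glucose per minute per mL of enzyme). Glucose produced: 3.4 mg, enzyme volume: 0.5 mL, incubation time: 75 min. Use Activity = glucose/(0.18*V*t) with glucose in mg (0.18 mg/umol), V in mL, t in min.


Activity = glucose_mg / (0.18 mg/umol * V_mL * t_min)
= 3.4 / (0.18 * 0.5 * 75)
= 0.5037 FPU/mL

0.5037 FPU/mL


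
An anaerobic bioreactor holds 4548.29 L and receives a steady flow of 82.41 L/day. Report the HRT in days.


HRT = V / Q
= 4548.29 / 82.41
= 55.1910 days

55.1910 days


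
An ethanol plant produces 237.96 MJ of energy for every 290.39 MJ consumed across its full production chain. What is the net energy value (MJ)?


NEV = E_out - E_in
= 237.96 - 290.39
= -52.4300 MJ

-52.4300 MJ


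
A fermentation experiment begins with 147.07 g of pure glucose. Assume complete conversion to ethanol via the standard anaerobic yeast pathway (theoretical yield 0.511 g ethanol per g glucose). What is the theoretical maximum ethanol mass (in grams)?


Theoretical ethanol yield: m_EtOH = 0.511 * m_glucose
m_EtOH = 0.511 * 147.07 = 75.1528 g

75.1528 g


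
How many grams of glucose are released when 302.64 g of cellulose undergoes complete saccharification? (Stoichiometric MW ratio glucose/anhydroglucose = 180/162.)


glucose = cellulose * 180/162
= 302.64 * 180/162
= 336.2667 g

336.2667 g


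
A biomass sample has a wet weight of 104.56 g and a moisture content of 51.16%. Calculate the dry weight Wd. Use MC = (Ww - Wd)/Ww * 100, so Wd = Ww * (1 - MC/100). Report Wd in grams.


Wd = Ww * (1 - MC/100)
= 104.56 * (1 - 51.16/100)
= 51.0671 g

51.0671 g


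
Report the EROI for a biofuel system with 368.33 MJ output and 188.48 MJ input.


EROI = E_out / E_in
= 368.33 / 188.48
= 1.9542

1.9542


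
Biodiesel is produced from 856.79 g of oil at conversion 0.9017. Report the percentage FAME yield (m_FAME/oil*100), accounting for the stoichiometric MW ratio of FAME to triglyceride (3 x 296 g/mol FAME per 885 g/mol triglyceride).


m_FAME = oil * conv * (3 * 296 / 885) = oil * conv * (888/885)
= 856.79 * 0.9017 * 888 / 885
= 775.1864 g
Y = m_FAME / oil * 100 = conv * (888/885) * 100
= 0.9017 * 888 / 885 * 100
= 90.48%

90.48%


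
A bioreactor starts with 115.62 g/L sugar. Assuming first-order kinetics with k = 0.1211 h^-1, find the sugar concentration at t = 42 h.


S = S0 * exp(-k * t)
S = 115.62 * exp(-0.1211 * 42)
S = 0.7147 g/L

0.7147 g/L


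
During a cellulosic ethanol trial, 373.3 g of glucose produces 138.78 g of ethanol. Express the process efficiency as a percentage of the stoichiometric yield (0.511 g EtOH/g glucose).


Fermentation efficiency = (actual / (0.511 * glucose)) * 100
= (138.78 / (0.511 * 373.3)) * 100
= 72.7525%

72.7525%


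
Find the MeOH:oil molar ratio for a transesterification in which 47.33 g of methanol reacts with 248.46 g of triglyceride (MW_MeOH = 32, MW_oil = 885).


Molar ratio = n_MeOH / n_oil = (MeOH/32) / (oil/885) = (MeOH * 885) / (32 * oil)
= (47.33 * 885) / (32 * 248.46)
= 5.2683

5.2683


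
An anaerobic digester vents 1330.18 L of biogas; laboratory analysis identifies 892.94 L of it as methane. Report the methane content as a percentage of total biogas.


CH4% = V_CH4 / V_total * 100
= 892.94 / 1330.18 * 100
= 67.1293%

67.1293%


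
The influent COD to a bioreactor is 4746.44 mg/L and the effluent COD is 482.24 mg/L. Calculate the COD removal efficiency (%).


eta = (COD_in - COD_out) / COD_in * 100
= (4746.44 - 482.24) / 4746.44 * 100
= 89.8400%

89.8400%


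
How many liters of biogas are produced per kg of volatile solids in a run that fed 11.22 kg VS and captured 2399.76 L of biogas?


Y = V / VS
= 2399.76 / 11.22
= 213.8824 L/kg VS

213.8824 L/kg VS


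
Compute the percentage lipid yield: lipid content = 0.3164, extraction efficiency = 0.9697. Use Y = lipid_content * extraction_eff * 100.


Y = lipid_content * extraction_eff * 100
= 0.3164 * 0.9697 * 100
= 30.6813%

30.6813%


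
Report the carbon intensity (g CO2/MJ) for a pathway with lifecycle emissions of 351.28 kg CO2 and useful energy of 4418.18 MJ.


CI = CO2 * 1000 / E
= 351.28 * 1000 / 4418.18
= 79.5079 g CO2/MJ

79.5079 g CO2/MJ


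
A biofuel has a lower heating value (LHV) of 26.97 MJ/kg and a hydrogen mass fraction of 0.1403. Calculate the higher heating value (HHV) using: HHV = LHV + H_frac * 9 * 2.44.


HHV = LHV + H_frac * 9 * 2.44
= 26.97 + 0.1403 * 9 * 2.44
= 30.0510 MJ/kg

30.0510 MJ/kg


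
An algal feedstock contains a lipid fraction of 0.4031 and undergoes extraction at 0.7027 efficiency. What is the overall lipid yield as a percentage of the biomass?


Y = lipid_content * extraction_eff * 100
= 0.4031 * 0.7027 * 100
= 28.3258%

28.3258%


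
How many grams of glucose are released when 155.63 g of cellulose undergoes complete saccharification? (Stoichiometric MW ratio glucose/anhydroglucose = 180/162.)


glucose = cellulose * 180/162
= 155.63 * 180/162
= 172.9222 g

172.9222 g


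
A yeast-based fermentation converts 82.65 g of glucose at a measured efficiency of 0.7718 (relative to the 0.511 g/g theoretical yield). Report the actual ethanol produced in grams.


Actual ethanol: m = 0.511 * 82.65 * 0.7718
m = 32.5963 g

32.5963 g


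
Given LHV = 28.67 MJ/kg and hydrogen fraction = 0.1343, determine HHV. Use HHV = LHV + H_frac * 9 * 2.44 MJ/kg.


HHV = LHV + H_frac * 9 * 2.44
= 28.67 + 0.1343 * 9 * 2.44
= 31.6192 MJ/kg

31.6192 MJ/kg


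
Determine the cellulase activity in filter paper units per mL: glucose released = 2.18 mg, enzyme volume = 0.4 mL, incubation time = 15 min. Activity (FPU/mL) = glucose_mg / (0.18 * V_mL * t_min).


Activity = glucose_mg / (0.18 mg/umol * V_mL * t_min)
= 2.18 / (0.18 * 0.4 * 15)
= 2.0185 FPU/mL

2.0185 FPU/mL


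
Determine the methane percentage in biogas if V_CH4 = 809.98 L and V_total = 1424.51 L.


CH4% = V_CH4 / V_total * 100
= 809.98 / 1424.51 * 100
= 56.8603%

56.8603%


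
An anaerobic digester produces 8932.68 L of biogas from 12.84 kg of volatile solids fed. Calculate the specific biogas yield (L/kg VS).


Y = V / VS
= 8932.68 / 12.84
= 695.6916 L/kg VS

695.6916 L/kg VS


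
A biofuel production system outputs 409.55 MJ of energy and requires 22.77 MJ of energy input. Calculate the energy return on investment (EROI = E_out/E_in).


EROI = E_out / E_in
= 409.55 / 22.77
= 17.9864

17.9864


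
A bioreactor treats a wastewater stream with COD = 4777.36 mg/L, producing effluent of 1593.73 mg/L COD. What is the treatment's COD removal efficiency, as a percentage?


eta = (COD_in - COD_out) / COD_in * 100
= (4777.36 - 1593.73) / 4777.36 * 100
= 66.6399%

66.6399%


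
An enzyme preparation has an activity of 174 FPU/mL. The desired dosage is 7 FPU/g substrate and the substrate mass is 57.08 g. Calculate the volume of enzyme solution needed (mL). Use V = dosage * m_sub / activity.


V = dosage * m_sub / activity
V = 7 * 57.08 / 174
V = 2.2963 mL

2.2963 mL


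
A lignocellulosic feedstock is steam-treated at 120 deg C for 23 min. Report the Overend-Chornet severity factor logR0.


logR0 = log10(t * exp((T - 100) / 14.75))
= log10(23 * exp((120 - 100) / 14.75))
= 1.9506

1.9506


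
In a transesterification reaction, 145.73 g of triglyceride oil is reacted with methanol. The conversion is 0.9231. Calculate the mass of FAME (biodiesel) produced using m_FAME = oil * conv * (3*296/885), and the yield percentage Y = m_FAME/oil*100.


m_FAME = oil * conv * (3 * 296 / 885) = oil * conv * (888/885)
= 145.73 * 0.9231 * 888 / 885
= 134.9794 g
Y = m_FAME / oil * 100 = conv * (888/885) * 100
= 0.9231 * 888 / 885 * 100
= 92.62%

134.9794 g FAME; Y = 92.62%


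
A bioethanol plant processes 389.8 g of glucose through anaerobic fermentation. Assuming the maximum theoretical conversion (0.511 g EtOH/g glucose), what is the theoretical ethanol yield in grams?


Theoretical ethanol yield: m_EtOH = 0.511 * m_glucose
m_EtOH = 0.511 * 389.8 = 199.1878 g

199.1878 g


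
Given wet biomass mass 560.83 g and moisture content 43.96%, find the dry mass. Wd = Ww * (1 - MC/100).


Wd = Ww * (1 - MC/100)
= 560.83 * (1 - 43.96/100)
= 314.2891 g

314.2891 g


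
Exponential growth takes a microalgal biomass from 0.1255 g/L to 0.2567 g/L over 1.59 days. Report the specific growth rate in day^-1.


mu = ln(X2/X1) / dt
= ln(0.2567/0.1255) / 1.59
= 0.4501 per day

0.4501 per day


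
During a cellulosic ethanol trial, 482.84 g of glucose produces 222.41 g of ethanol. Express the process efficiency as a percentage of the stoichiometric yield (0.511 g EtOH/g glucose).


Fermentation efficiency = (actual / (0.511 * glucose)) * 100
= (222.41 / (0.511 * 482.84)) * 100
= 90.1426%

90.1426%


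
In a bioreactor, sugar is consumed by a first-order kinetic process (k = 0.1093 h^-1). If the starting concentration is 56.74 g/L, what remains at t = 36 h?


S = S0 * exp(-k * t)
S = 56.74 * exp(-0.1093 * 36)
S = 1.1092 g/L

1.1092 g/L


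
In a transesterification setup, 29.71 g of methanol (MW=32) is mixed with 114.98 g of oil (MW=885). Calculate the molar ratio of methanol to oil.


Molar ratio = n_MeOH / n_oil = (MeOH/32) / (oil/885) = (MeOH * 885) / (32 * oil)
= (29.71 * 885) / (32 * 114.98)
= 7.1462

7.1462


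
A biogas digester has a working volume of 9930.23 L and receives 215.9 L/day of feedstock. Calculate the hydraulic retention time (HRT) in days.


HRT = V / Q
= 9930.23 / 215.9
= 45.9946 days

45.9946 days


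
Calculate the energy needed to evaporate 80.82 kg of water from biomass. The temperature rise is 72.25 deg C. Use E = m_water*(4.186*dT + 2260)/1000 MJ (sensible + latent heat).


E = m_water * (4.186 * dT + 2260) / 1000
= 80.82 * (4.186 * 72.25 + 2260) / 1000
= 207.0963 MJ

207.0963 MJ


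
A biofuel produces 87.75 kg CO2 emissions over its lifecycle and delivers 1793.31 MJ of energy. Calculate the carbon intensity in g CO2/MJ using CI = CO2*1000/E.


CI = CO2 * 1000 / E
= 87.75 * 1000 / 1793.31
= 48.9319 g CO2/MJ

48.9319 g CO2/MJ


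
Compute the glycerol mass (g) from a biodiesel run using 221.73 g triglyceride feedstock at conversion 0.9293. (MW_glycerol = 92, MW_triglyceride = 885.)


glycerol = oil * conv * (92/885)
= 221.73 * 0.9293 * 92 / 885
= 21.4203 g

21.4203 g


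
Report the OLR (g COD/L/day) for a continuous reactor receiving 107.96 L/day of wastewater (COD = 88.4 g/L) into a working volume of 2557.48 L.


OLR = Q * S / V
= 107.96 * 88.4 / 2557.48
= 3.7317 g/L/day

3.7317 g/L/day


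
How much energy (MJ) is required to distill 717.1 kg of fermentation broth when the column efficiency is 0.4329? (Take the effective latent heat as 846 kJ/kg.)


E = m * 846 / (eta * 1000)
= 717.1 * 846 / (0.4329 * 1000)
= 1401.4012 MJ

1401.4012 MJ


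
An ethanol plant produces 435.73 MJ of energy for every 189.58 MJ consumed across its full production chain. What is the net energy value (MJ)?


NEV = E_out - E_in
= 435.73 - 189.58
= 246.1500 MJ

246.1500 MJ


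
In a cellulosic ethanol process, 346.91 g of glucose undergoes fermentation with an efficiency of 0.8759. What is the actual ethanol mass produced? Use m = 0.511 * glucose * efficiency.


Actual ethanol: m = 0.511 * 346.91 * 0.8759
m = 155.2717 g

155.2717 g


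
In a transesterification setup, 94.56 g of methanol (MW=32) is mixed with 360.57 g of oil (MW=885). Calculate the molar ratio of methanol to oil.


Molar ratio = n_MeOH / n_oil = (MeOH/32) / (oil/885) = (MeOH * 885) / (32 * oil)
= (94.56 * 885) / (32 * 360.57)
= 7.2529

7.2529


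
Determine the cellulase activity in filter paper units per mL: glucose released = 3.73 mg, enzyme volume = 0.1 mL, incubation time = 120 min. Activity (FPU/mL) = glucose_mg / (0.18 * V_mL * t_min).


Activity = glucose_mg / (0.18 mg/umol * V_mL * t_min)
= 3.73 / (0.18 * 0.1 * 120)
= 1.7269 FPU/mL

1.7269 FPU/mL


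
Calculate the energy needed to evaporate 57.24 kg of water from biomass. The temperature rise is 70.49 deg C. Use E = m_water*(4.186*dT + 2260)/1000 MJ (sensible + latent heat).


E = m_water * (4.186 * dT + 2260) / 1000
= 57.24 * (4.186 * 70.49 + 2260) / 1000
= 146.2523 MJ

146.2523 MJ


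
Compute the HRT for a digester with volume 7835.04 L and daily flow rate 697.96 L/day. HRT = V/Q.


HRT = V / Q
= 7835.04 / 697.96
= 11.2256 days

11.2256 days


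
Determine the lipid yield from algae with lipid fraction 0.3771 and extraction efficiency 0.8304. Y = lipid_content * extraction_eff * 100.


Y = lipid_content * extraction_eff * 100
= 0.3771 * 0.8304 * 100
= 31.3144%

31.3144%


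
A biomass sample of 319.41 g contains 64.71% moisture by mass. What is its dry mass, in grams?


Wd = Ww * (1 - MC/100)
= 319.41 * (1 - 64.71/100)
= 112.7198 g

112.7198 g


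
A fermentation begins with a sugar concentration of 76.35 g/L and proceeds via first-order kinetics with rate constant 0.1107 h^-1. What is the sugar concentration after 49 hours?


S = S0 * exp(-k * t)
S = 76.35 * exp(-0.1107 * 49)
S = 0.3366 g/L

0.3366 g/L


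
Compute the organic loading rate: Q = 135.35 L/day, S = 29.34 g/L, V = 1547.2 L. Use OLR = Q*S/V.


OLR = Q * S / V
= 135.35 * 29.34 / 1547.2
= 2.5667 g/L/day

2.5667 g/L/day


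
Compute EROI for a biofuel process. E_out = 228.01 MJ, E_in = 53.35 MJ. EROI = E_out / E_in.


EROI = E_out / E_in
= 228.01 / 53.35
= 4.2739

4.2739


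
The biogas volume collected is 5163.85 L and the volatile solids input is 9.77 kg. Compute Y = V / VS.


Y = V / VS
= 5163.85 / 9.77
= 528.5415 L/kg VS

528.5415 L/kg VS


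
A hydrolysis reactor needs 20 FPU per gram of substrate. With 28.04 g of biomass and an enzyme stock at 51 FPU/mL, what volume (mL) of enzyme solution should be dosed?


V = dosage * m_sub / activity
V = 20 * 28.04 / 51
V = 10.9961 mL

10.9961 mL


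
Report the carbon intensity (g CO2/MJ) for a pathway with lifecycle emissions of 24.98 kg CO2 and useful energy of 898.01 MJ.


CI = CO2 * 1000 / E
= 24.98 * 1000 / 898.01
= 27.8171 g CO2/MJ

27.8171 g CO2/MJ


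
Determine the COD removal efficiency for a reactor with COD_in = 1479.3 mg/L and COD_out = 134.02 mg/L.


eta = (COD_in - COD_out) / COD_in * 100
= (1479.3 - 134.02) / 1479.3 * 100
= 90.9403%

90.9403%


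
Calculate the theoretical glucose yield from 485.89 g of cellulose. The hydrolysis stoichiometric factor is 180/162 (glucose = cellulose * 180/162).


glucose = cellulose * 180/162
= 485.89 * 180/162
= 539.8778 g

539.8778 g


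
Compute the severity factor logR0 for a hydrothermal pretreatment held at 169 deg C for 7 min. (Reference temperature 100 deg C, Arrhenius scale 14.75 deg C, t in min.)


logR0 = log10(t * exp((T - 100) / 14.75))
= log10(7 * exp((169 - 100) / 14.75))
= 2.8767

2.8767


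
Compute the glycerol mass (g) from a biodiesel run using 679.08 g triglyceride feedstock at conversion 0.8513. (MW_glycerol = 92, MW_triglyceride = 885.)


glycerol = oil * conv * (92/885)
= 679.08 * 0.8513 * 92 / 885
= 60.0964 g

60.0964 g


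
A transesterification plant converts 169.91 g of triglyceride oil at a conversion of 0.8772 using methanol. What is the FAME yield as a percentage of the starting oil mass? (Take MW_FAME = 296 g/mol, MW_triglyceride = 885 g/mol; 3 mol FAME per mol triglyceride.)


m_FAME = oil * conv * (3 * 296 / 885) = oil * conv * (888/885)
= 169.91 * 0.8772 * 888 / 885
= 149.5503 g
Y = m_FAME / oil * 100 = conv * (888/885) * 100
= 0.8772 * 888 / 885 * 100
= 88.02%

88.02%


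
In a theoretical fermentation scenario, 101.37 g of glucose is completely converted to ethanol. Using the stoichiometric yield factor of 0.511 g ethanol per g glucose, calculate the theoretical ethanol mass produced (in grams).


Theoretical ethanol yield: m_EtOH = 0.511 * m_glucose
m_EtOH = 0.511 * 101.37 = 51.8001 g

51.8001 g


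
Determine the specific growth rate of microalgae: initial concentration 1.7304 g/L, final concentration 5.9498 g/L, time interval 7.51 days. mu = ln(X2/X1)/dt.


mu = ln(X2/X1) / dt
= ln(5.9498/1.7304) / 7.51
= 0.1644 per day

0.1644 per day


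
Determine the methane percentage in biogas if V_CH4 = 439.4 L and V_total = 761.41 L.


CH4% = V_CH4 / V_total * 100
= 439.4 / 761.41 * 100
= 57.7087%

57.7087%


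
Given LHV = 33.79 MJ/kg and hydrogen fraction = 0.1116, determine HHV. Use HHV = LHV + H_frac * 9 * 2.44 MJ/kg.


HHV = LHV + H_frac * 9 * 2.44
= 33.79 + 0.1116 * 9 * 2.44
= 36.2407 MJ/kg

36.2407 MJ/kg


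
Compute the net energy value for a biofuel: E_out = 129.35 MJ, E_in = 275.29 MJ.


NEV = E_out - E_in
= 129.35 - 275.29
= -145.9400 MJ

-145.9400 MJ


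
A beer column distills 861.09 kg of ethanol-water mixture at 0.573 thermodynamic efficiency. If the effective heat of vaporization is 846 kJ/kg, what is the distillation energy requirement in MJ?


E = m * 846 / (eta * 1000)
= 861.09 * 846 / (0.573 * 1000)
= 1271.3475 MJ

1271.3475 MJ


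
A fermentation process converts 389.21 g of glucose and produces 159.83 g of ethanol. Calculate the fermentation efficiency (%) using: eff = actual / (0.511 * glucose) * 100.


Fermentation efficiency = (actual / (0.511 * glucose)) * 100
= (159.83 / (0.511 * 389.21)) * 100
= 80.3625%

80.3625%


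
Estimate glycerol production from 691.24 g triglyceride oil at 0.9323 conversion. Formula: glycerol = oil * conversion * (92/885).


glycerol = oil * conv * (92/885)
= 691.24 * 0.9323 * 92 / 885
= 66.9930 g

66.9930 g


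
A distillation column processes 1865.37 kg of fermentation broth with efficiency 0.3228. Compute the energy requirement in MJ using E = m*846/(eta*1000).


E = m * 846 / (eta * 1000)
= 1865.37 * 846 / (0.3228 * 1000)
= 4888.7950 MJ

4888.7950 MJ


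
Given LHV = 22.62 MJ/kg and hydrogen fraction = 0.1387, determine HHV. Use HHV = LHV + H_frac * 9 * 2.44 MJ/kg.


HHV = LHV + H_frac * 9 * 2.44
= 22.62 + 0.1387 * 9 * 2.44
= 25.6659 MJ/kg

25.6659 MJ/kg


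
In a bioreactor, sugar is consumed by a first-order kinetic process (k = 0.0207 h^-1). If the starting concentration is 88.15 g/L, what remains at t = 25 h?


S = S0 * exp(-k * t)
S = 88.15 * exp(-0.0207 * 25)
S = 52.5382 g/L

52.5382 g/L


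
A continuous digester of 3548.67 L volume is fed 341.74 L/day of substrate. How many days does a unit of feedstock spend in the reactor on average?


HRT = V / Q
= 3548.67 / 341.74
= 10.3841 days

10.3841 days


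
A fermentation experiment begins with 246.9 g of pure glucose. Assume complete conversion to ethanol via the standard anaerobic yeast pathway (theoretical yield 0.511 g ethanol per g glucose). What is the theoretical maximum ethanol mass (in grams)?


Theoretical ethanol yield: m_EtOH = 0.511 * m_glucose
m_EtOH = 0.511 * 246.9 = 126.1659 g

126.1659 g


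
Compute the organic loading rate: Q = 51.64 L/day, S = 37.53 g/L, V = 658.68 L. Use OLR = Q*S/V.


OLR = Q * S / V
= 51.64 * 37.53 / 658.68
= 2.9423 g/L/day

2.9423 g/L/day


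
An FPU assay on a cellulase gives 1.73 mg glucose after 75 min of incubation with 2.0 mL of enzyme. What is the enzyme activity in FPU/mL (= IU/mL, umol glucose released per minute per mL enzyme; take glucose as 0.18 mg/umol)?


Activity = glucose_mg / (0.18 mg/umol * V_mL * t_min)
= 1.73 / (0.18 * 2.0 * 75)
= 0.0641 FPU/mL

0.0641 FPU/mL


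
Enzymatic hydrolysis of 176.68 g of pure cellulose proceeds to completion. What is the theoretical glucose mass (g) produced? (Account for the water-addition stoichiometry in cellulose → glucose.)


glucose = cellulose * 180/162
= 176.68 * 180/162
= 196.3111 g

196.3111 g


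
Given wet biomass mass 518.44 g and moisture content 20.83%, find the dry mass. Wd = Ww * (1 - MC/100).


Wd = Ww * (1 - MC/100)
= 518.44 * (1 - 20.83/100)
= 410.4489 g

410.4489 g


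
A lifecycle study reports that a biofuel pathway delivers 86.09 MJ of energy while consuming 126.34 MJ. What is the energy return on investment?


EROI = E_out / E_in
= 86.09 / 126.34
= 0.6814

0.6814


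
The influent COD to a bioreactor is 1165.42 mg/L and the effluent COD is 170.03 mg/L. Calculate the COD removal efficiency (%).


eta = (COD_in - COD_out) / COD_in * 100
= (1165.42 - 170.03) / 1165.42 * 100
= 85.4104%

85.4104%


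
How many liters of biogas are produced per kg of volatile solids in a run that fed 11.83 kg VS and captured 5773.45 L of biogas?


Y = V / VS
= 5773.45 / 11.83
= 488.0347 L/kg VS

488.0347 L/kg VS


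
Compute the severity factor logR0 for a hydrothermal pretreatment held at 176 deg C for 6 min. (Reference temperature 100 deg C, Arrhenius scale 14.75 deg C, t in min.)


logR0 = log10(t * exp((T - 100) / 14.75))
= log10(6 * exp((176 - 100) / 14.75))
= 3.0159

3.0159


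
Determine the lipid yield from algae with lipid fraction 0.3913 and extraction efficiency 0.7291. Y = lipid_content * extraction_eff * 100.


Y = lipid_content * extraction_eff * 100
= 0.3913 * 0.7291 * 100
= 28.5297%

28.5297%


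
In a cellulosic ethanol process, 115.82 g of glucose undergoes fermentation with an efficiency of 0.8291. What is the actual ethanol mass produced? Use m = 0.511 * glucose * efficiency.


Actual ethanol: m = 0.511 * 115.82 * 0.8291
m = 49.0695 g

49.0695 g


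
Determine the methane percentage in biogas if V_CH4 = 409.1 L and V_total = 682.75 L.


CH4% = V_CH4 / V_total * 100
= 409.1 / 682.75 * 100
= 59.9194%

59.9194%


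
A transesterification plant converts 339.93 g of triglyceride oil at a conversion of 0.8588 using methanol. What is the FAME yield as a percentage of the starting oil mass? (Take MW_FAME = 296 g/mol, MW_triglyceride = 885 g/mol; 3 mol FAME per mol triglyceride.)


m_FAME = oil * conv * (3 * 296 / 885) = oil * conv * (888/885)
= 339.93 * 0.8588 * 888 / 885
= 292.9215 g
Y = m_FAME / oil * 100 = conv * (888/885) * 100
= 0.8588 * 888 / 885 * 100
= 86.17%

86.17%


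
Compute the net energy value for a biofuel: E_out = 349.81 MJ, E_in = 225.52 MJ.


NEV = E_out - E_in
= 349.81 - 225.52
= 124.2900 MJ

124.2900 MJ


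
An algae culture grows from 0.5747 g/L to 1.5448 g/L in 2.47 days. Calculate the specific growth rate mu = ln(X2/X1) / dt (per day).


mu = ln(X2/X1) / dt
= ln(1.5448/0.5747) / 2.47
= 0.4003 per day

0.4003 per day


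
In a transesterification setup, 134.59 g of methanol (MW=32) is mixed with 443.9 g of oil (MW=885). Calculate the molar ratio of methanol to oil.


Molar ratio = n_MeOH / n_oil = (MeOH/32) / (oil/885) = (MeOH * 885) / (32 * oil)
= (134.59 * 885) / (32 * 443.9)
= 8.3853

8.3853


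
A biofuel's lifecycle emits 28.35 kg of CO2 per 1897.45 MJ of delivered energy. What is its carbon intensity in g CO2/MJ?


CI = CO2 * 1000 / E
= 28.35 * 1000 / 1897.45
= 14.9411 g CO2/MJ

14.9411 g CO2/MJ


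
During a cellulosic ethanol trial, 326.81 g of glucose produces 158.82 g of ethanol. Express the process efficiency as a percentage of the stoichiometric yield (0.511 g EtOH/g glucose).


Fermentation efficiency = (actual / (0.511 * glucose)) * 100
= (158.82 / (0.511 * 326.81)) * 100
= 95.1018%

95.1018%


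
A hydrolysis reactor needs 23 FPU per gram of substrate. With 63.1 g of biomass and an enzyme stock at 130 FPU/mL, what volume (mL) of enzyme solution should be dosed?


V = dosage * m_sub / activity
V = 23 * 63.1 / 130
V = 11.1638 mL

11.1638 mL


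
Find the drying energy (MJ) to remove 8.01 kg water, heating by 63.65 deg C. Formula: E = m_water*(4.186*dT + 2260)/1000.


E = m_water * (4.186 * dT + 2260) / 1000
= 8.01 * (4.186 * 63.65 + 2260) / 1000
= 20.2368 MJ

20.2368 MJ


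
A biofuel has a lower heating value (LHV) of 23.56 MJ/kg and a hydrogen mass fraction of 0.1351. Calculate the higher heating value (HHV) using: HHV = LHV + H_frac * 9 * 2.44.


HHV = LHV + H_frac * 9 * 2.44
= 23.56 + 0.1351 * 9 * 2.44
= 26.5268 MJ/kg

26.5268 MJ/kg


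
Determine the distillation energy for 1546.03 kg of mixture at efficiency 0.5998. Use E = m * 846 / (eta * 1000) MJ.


E = m * 846 / (eta * 1000)
= 1546.03 * 846 / (0.5998 * 1000)
= 2180.6292 MJ

2180.6292 MJ


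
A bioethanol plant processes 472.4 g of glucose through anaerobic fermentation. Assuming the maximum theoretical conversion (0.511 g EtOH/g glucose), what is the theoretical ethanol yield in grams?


Theoretical ethanol yield: m_EtOH = 0.511 * m_glucose
m_EtOH = 0.511 * 472.4 = 241.3964 g

241.3964 g


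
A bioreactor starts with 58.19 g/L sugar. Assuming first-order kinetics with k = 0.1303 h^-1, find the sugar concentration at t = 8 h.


S = S0 * exp(-k * t)
S = 58.19 * exp(-0.1303 * 8)
S = 20.5182 g/L

20.5182 g/L


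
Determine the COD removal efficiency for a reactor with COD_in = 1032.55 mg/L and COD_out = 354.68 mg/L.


eta = (COD_in - COD_out) / COD_in * 100
= (1032.55 - 354.68) / 1032.55 * 100
= 65.6501%

65.6501%


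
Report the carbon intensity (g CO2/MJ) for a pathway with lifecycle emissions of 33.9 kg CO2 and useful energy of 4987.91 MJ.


CI = CO2 * 1000 / E
= 33.9 * 1000 / 4987.91
= 6.7964 g CO2/MJ

6.7964 g CO2/MJ


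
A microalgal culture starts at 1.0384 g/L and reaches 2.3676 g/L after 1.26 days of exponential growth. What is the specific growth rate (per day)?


mu = ln(X2/X1) / dt
= ln(2.3676/1.0384) / 1.26
= 0.6541 per day

0.6541 per day


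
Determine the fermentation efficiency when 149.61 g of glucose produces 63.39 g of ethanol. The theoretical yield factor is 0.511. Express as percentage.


Fermentation efficiency = (actual / (0.511 * glucose)) * 100
= (63.39 / (0.511 * 149.61)) * 100
= 82.9162%

82.9162%


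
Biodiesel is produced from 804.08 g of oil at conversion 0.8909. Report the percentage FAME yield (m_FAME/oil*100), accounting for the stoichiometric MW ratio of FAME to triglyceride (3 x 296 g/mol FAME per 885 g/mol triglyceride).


m_FAME = oil * conv * (3 * 296 / 885) = oil * conv * (888/885)
= 804.08 * 0.8909 * 888 / 885
= 718.7832 g
Y = m_FAME / oil * 100 = conv * (888/885) * 100
= 0.8909 * 888 / 885 * 100
= 89.39%

89.39%


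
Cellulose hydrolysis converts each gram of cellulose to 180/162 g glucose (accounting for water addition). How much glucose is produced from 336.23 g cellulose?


glucose = cellulose * 180/162
= 336.23 * 180/162
= 373.5889 g

373.5889 g


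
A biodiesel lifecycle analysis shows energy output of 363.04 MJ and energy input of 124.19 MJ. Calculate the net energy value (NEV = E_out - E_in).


NEV = E_out - E_in
= 363.04 - 124.19
= 238.8500 MJ

238.8500 MJ


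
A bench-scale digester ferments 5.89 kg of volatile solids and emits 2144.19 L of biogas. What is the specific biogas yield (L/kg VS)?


Y = V / VS
= 2144.19 / 5.89
= 364.0390 L/kg VS

364.0390 L/kg VS


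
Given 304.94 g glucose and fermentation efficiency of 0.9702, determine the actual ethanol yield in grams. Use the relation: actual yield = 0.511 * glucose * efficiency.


Actual ethanol: m = 0.511 * 304.94 * 0.9702
m = 151.1808 g

151.1808 g


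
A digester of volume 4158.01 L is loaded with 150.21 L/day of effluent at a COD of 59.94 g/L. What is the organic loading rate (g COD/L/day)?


OLR = Q * S / V
= 150.21 * 59.94 / 4158.01
= 2.1654 g/L/day

2.1654 g/L/day


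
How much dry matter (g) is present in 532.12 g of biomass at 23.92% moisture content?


Wd = Ww * (1 - MC/100)
= 532.12 * (1 - 23.92/100)
= 404.8369 g

404.8369 g


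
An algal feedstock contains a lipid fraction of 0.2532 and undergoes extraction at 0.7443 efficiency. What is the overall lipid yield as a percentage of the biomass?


Y = lipid_content * extraction_eff * 100
= 0.2532 * 0.7443 * 100
= 18.8457%

18.8457%


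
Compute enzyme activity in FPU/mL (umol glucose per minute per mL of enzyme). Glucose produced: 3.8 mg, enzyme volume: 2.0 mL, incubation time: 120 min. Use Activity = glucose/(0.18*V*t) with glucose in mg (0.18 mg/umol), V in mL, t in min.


Activity = glucose_mg / (0.18 mg/umol * V_mL * t_min)
= 3.8 / (0.18 * 2.0 * 120)
= 0.0880 FPU/mL

0.0880 FPU/mL


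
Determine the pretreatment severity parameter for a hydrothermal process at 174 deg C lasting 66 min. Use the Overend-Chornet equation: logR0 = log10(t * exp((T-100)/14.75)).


logR0 = log10(t * exp((T - 100) / 14.75))
= log10(66 * exp((174 - 100) / 14.75))
= 3.9984

3.9984


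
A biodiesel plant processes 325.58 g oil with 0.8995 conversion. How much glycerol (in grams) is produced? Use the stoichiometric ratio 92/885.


glycerol = oil * conv * (92/885)
= 325.58 * 0.8995 * 92 / 885
= 30.4441 g

30.4441 g


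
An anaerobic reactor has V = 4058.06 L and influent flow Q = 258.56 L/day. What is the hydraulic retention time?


HRT = V / Q
= 4058.06 / 258.56
= 15.6948 days

15.6948 days


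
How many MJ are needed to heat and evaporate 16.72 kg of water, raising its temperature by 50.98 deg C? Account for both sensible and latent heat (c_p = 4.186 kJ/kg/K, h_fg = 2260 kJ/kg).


E = m_water * (4.186 * dT + 2260) / 1000
= 16.72 * (4.186 * 50.98 + 2260) / 1000
= 41.3553 MJ

41.3553 MJ


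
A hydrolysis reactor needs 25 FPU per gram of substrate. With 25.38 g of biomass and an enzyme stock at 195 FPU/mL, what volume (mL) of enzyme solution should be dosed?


V = dosage * m_sub / activity
V = 25 * 25.38 / 195
V = 3.2538 mL

3.2538 mL


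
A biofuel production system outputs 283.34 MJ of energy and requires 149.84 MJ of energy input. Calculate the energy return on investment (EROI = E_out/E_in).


EROI = E_out / E_in
= 283.34 / 149.84
= 1.8910

1.8910


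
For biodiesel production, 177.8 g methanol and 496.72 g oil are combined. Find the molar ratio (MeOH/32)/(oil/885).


Molar ratio = n_MeOH / n_oil = (MeOH/32) / (oil/885) = (MeOH * 885) / (32 * oil)
= (177.8 * 885) / (32 * 496.72)
= 9.8995

9.8995


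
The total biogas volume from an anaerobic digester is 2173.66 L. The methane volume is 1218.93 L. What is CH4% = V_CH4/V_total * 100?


CH4% = V_CH4 / V_total * 100
= 1218.93 / 2173.66 * 100
= 56.0773%

56.0773%


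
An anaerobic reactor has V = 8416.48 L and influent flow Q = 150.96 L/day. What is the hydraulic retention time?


HRT = V / Q
= 8416.48 / 150.96
= 55.7530 days

55.7530 days


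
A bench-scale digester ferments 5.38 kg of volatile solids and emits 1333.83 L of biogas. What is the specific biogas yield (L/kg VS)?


Y = V / VS
= 1333.83 / 5.38
= 247.9238 L/kg VS

247.9238 L/kg VS


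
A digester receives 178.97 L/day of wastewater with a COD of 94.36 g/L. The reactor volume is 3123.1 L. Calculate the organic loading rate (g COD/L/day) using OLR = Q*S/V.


OLR = Q * S / V
= 178.97 * 94.36 / 3123.1
= 5.4073 g/L/day

5.4073 g/L/day


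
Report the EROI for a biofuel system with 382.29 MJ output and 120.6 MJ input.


EROI = E_out / E_in
= 382.29 / 120.6
= 3.1699

3.1699


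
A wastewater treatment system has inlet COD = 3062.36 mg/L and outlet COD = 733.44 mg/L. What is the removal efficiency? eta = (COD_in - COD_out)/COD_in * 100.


eta = (COD_in - COD_out) / COD_in * 100
= (3062.36 - 733.44) / 3062.36 * 100
= 76.0498%

76.0498%


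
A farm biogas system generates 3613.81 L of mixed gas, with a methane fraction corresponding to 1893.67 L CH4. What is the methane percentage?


CH4% = V_CH4 / V_total * 100
= 1893.67 / 3613.81 * 100
= 52.4009%

52.4009%


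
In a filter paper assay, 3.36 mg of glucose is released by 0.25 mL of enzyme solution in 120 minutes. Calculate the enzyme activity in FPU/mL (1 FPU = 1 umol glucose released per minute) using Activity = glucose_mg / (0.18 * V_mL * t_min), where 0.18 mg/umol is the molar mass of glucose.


Activity = glucose_mg / (0.18 mg/umol * V_mL * t_min)
= 3.36 / (0.18 * 0.25 * 120)
= 0.6222 FPU/mL

0.6222 FPU/mL


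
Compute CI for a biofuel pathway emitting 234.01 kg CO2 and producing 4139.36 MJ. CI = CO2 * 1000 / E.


CI = CO2 * 1000 / E
= 234.01 * 1000 / 4139.36
= 56.5329 g CO2/MJ

56.5329 g CO2/MJ


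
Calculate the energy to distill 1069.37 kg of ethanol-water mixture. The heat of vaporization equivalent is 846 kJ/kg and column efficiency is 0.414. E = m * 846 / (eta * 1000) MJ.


E = m * 846 / (eta * 1000)
= 1069.37 * 846 / (0.414 * 1000)
= 2185.2343 MJ

2185.2343 MJ
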